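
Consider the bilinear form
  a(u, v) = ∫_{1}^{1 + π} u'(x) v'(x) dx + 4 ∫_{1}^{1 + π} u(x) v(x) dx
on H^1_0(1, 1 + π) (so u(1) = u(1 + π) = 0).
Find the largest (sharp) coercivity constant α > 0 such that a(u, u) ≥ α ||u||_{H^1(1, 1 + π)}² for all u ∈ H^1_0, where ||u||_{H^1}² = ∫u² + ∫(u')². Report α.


α = 1

Coercivity of a(·,·) on H^1_0(1, 1 + π) means a(u, u) ≥ α ||u||_{H^1}² for every u ∈ H^1_0.
The interval has length L = π, and Poincaré/coercivity depend only on L. Here a(u, u) = ∫(u')² + (4)·∫u².
Here c = 4 ≥ 1, so a(u,u) = ∫(u')² + c∫u² ≥ ∫(u')² + ∫u² = ||u||_{H^1}², i.e. α = 1 works. No larger α is possible: a(u,u) ≥ α||u||_{H^1}² means (1−α)∫(u')² ≥ (α−c)∫u², and for the modes u_n = sin(nπ(x−x₀)/L) (x₀ the left endpoint) one has ∫u_n²/∫(u_n')² = (L/(nπ))² → 0, so a(u_n,u_n)/||u_n||_{H^1}² → 1. Hence the optimal constant is α = 1.
Therefore α = 1.


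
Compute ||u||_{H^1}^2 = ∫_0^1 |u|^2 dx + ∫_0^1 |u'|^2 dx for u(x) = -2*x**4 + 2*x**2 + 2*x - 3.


||u||_{H^1}^2 = 413/45

The H^1 norm (squared) on an interval (0, L) is
  ||u||_{H^1}^2 = ∫_0^L u(x)^2 dx + ∫_0^L u'(x)^2 dx.
Compute u'(x) = -8*x**3 + 4*x + 2.
Then u(x)^2 = 4*x**8 - 8*x**6 - 8*x**5 + 16*x**4 + 8*x**3 - 8*x**2 - 12*x + 9 and u'(x)^2 = 64*x**6 - 64*x**4 - 32*x**3 + 16*x**2 + 16*x + 4.
Integrate each monomial from 0 to 1 using ∫_0^1 c·x^n dx = c·1^(n+1)/(n+1):
  ∫_0^1 u(x)^2 dx = ∫_0^1 (4*x^8 - 8*x^6 - 8*x^5 + 16*x^4 + 8*x^3 - 8*x^2 - 12*x + 9) dx. Term by term:
    ∫_0^1 4*x^8 dx = 4/9;  ∫_0^1 -8*x^6 dx = -8/7;  ∫_0^1 -8*x^5 dx = -4/3;
    ∫_0^1 16*x^4 dx = 16/5;  ∫_0^1 8*x^3 dx = 2;  ∫_0^1 -8*x^2 dx = -8/3;
    ∫_0^1 -12*x dx = -6;  ∫_0^1 9 dx = 9.
  Sum: 4/9 − 8/7 − 4/3 + 16/5 + 2 − 8/3 − 6 + 9 = 1103/315.
  ∫_0^1 u'(x)^2 dx = ∫_0^1 (64*x^6 - 64*x^4 - 32*x^3 + 16*x^2 + 16*x + 4) dx. Term by term:
    ∫_0^1 64*x^6 dx = 64/7;  ∫_0^1 -64*x^4 dx = -64/5;  ∫_0^1 -32*x^3 dx = -8;
    ∫_0^1 16*x^2 dx = 16/3;  ∫_0^1 16*x dx = 8;  ∫_0^1 4 dx = 4.
  Sum: 64/7 − 64/5 − 8 + 16/3 + 8 + 4 = 596/105.
Adding: ||u||_{H^1}^2 = 1103/315 + 596/105 = 413/45.


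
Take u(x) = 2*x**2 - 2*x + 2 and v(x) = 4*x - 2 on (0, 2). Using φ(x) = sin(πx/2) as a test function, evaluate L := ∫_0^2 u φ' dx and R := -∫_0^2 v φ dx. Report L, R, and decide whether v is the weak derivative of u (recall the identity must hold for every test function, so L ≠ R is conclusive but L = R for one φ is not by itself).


LHS = -8/π, RHS = -8/π. Yes, v = u' weakly.

u(x) = 2*x**2 - 2*x + 2, classical derivative u'(x) = 4*x - 2.
φ(x) = sin(πx/2), so φ'(x) = π*cos(π*x/2)/2.
Note φ(0) = φ(2) = 0, so the boundary term u·φ vanishes.
LHS = ∫_0^2 u(x) φ'(x) dx = ∫_0^2 (π*x^2*cos(π*x/2) - π*x*cos(π*x/2) + π*cos(π*x/2)) dx. Term by term:
  ∫_0^2 π*cos(π*x/2) dx = 0;  ∫_0^2 π*x^2*cos(π*x/2) dx = -16/π;  ∫_0^2 -π*x*cos(π*x/2) dx = 8/π.
Sum: 0 − 16/π + 8/π = -8/π.
So LHS = -8/π.
∫_0^2 v(x) φ(x) dx = ∫_0^2 (4*x*sin(π*x/2) - 2*sin(π*x/2)) dx. Term by term:
  ∫_0^2 -2*sin(π*x/2) dx = -8/π;  ∫_0^2 4*x*sin(π*x/2) dx = 16/π.
Sum: -8/π + 16/π = 8/π.
So RHS = -∫_0^2 v(x) φ(x) dx = -8/π.
LHS = RHS, so the identity holds for this test φ.
Moreover u is smooth here and v(x) = u'(x) = 4*x - 2 pointwise, so the identity holds for every test function. Hence v is the weak derivative of u.


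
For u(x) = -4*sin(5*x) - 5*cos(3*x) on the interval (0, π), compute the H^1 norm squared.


||u||_{H^1(0,π)}^2 = 333*π

u'(x) = 15*sin(3*x) - 20*cos(5*x).
Expand u² and (u')² and integrate term by term on (0, π), using: for integers n ≥ 1, ∫_0^π sin²(nx) dx = ∫_0^π cos²(nx) dx = π/2; for n ≠ n', ∫_0^π sin(nx)sin(n'x) dx = ∫_0^π cos(nx)cos(n'x) dx = 0; and by product-to-sum, ∫_0^π sin(nx)cos(n'x) dx = ½∫_0^π [sin((n+n')x) + sin((n−n')x)] dx, which is 0 when n+n' is even and 2n/(n²−n'²) when n+n' is odd (it need not vanish on (0, π)).
  u² squared terms: (-5)²·∫cos(3x)² dx = 25·π/2 = 25*π/2;  (-4)²·∫sin(5x)² dx = 16·π/2 = 8*π.
  u² cross terms: 2·(-5)·(-4)·∫cos(3x)·sin(5x) dx = 40·(0) = 0.
  So ∫_0^π u² dx = 25*π/2 + 8*π + 0 = 41*π/2.
  (u')² squared terms: (-20)²·∫cos(5x)² dx = 400·π/2 = 200*π;  (15)²·∫sin(3x)² dx = 225·π/2 = 225*π/2.
  (u')² cross terms: 2·(-20)·(15)·∫cos(5x)·sin(3x) dx = -600·(0) = 0.
  So ∫_0^π (u')² dx = 200*π + 225*π/2 + 0 = 625*π/2.
||u||_{H^1}^2 = (41*π/2) + (625*π/2) = 333*π.


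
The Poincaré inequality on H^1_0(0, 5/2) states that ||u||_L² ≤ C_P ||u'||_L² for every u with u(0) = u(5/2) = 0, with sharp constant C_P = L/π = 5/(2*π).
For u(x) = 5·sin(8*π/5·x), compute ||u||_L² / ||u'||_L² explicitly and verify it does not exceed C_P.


||u||_L² / ||u'||_L² = 5/(8*π) < C_P = 5/(2*π).

u(x) = 5·sin(8*π/5·x), so u'(x) = 8*π*cos(8*π*x/5).
Writing u(x) = A·sin(kπx/L) with A = 5 and k = 4, use ∫_0^L sin²(kπx/L) dx = L/2 and ∫_0^L cos²(kπx/L) dx = L/2.
u² = 25·sin²(8*π/5·x) and (u')² = 64*π^2·cos²(8*π/5·x), and each of sin², cos² integrates to L/2 = 5/4 over (0, 5/2).
∫_0^5/2 u² dx = 125/4, so ||u||_L² = 5*sqrt(5)/2.
∫_0^5/2 (u')² dx = 80*π^2, so ||u'||_L² = 4*sqrt(5)*π.
Ratio ||u||_L² / ||u'||_L² = 5/(8*π).
Sharp Poincaré constant on H^1_0(0, 5/2) is C_P = L/π = 5/(2*π), achieved by sin(2*π/5·x).
This is the k = 4 harmonic; the ratio L/(kπ) is strictly less than C_P = L/π, consistent with the sharp inequality ||u||_L² ≤ C_P ||u'||_L².


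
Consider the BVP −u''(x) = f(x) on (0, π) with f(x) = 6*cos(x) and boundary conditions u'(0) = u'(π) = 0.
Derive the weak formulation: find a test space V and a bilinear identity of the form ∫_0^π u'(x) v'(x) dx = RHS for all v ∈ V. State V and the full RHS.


V = H^1(0, π) (no boundary constraint on v; u is determined up to an additive constant); weak form: ∫_0^π u'v' dx = ∫_0^π (6*cos(x)) v dx for all v ∈ V.

Multiply both sides by a test function v and integrate from 0 to π:
  ∫_0^π −u''(x) v(x) dx = ∫_0^π f(x) v(x) dx.
Integrate the LHS by parts once:
  ∫_0^π −u'' v dx = −[u'(x) v(x)]_0^π + ∫_0^π u'(x) v'(x) dx.
Thus ∫_0^π u'(x) v'(x) dx = ∫_0^π f(x) v(x) dx + [u'(x) v(x)]_0^π.
Choose V so that boundary terms are either known or forced to vanish.
u has homogeneous Neumann: u'(0) = u'(π) = 0. So [u' v]_0^π = 0·v(π) − 0·v(0) = 0 for any v; take V = H^1(0, π).
Weak formulation: find u (satisfying any essential BC) such that ∫_0^π u'(x) v'(x) dx = ∫_0^π f v dx for all v ∈ V (homogeneous Neumann, so boundary terms vanish).
Substituting f(x) = 6*cos(x), the right-hand side is ∫_0^π (6*cos(x)) v dx.
Compatibility check (pure Neumann): taking v ≡ 1 ∈ V gives 0 = ∫_0^π f dx + (0) − (0), i.e. ∫_0^π f dx must equal u'(0) − u'(π) = 0. Indeed ∫_0^π (6*cos(x)) dx = 0, so the data are compatible. The solution is then unique only up to an additive constant (fix it e.g. by requiring ∫_0^π u dx = 0).


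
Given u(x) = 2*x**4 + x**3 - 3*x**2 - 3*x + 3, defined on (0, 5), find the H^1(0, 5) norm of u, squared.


||u||_{H^1}^2 = 211595065/126

The H^1 norm (squared) on an interval (0, L) is
  ||u||_{H^1}^2 = ∫_0^L u(x)^2 dx + ∫_0^L u'(x)^2 dx.
Compute u'(x) = 8*x**3 + 3*x**2 - 6*x - 3.
Then u(x)^2 = 4*x**8 + 4*x**7 - 11*x**6 - 18*x**5 + 15*x**4 + 24*x**3 - 9*x**2 - 18*x + 9 and u'(x)^2 = 64*x**6 + 48*x**5 - 87*x**4 - 84*x**3 + 18*x**2 + 36*x + 9.
Integrate each monomial from 0 to 5 using ∫_0^5 c·x^n dx = c·5^(n+1)/(n+1):
  ∫_0^5 u(x)^2 dx = ∫_0^5 (4*x^8 + 4*x^7 - 11*x^6 - 18*x^5 + 15*x^4 + 24*x^3 - 9*x^2 - 18*x + 9) dx. Term by term:
    ∫_0^5 4*x^8 dx = 7812500/9;  ∫_0^5 4*x^7 dx = 390625/2;  ∫_0^5 -11*x^6 dx = -859375/7;
    ∫_0^5 -18*x^5 dx = -46875;  ∫_0^5 15*x^4 dx = 9375;  ∫_0^5 24*x^3 dx = 3750;
    ∫_0^5 -9*x^2 dx = -375;  ∫_0^5 -18*x dx = -225;  ∫_0^5 9 dx = 45.
  Sum: 7812500/9 + 390625/2 − 859375/7 − 46875 + 9375 + 3750 − 375 − 225 + 45 = 114193195/126.
  ∫_0^5 u'(x)^2 dx = ∫_0^5 (64*x^6 + 48*x^5 - 87*x^4 - 84*x^3 + 18*x^2 + 36*x + 9) dx. Term by term:
    ∫_0^5 64*x^6 dx = 5000000/7;  ∫_0^5 48*x^5 dx = 125000;  ∫_0^5 -87*x^4 dx = -54375;
    ∫_0^5 -84*x^3 dx = -13125;  ∫_0^5 18*x^2 dx = 750;  ∫_0^5 36*x dx = 450;
    ∫_0^5 9 dx = 45.
  Sum: 5000000/7 + 125000 − 54375 − 13125 + 750 + 450 + 45 = 5411215/7.
Adding: ||u||_{H^1}^2 = 114193195/126 + 5411215/7 = 211595065/126.


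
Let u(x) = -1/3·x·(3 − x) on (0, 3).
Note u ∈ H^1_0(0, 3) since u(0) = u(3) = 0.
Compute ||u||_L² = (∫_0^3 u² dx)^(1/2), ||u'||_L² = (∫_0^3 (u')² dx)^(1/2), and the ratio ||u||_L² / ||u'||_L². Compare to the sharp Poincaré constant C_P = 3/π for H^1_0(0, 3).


||u||_L² / ||u'||_L² = 3*sqrt(10)/10 < C_P = 3/π.

u(x) = -1/3·x·(3 − x), so u'(x) = 2*x/3 - 1.
u(x) = -1/3·x·(3 − x) vanishes at x = 0 and x = 3, so u ∈ H^1_0(0, 3). Differentiate via the product rule and integrate the resulting polynomials term by term.
  ∫_0^3 u² dx = ∫_0^3 (x^4/9 - 2*x^3/3 + x^2) dx. Term by term:
    ∫_0^3 x^4/9 dx = 27/5;  ∫_0^3 -2*x^3/3 dx = -27/2;  ∫_0^3 x^2 dx = 9.
  Sum: 27/5 − 27/2 + 9 = 9/10.
  ∫_0^3 (u')² dx = ∫_0^3 (4*x^2/9 - 4*x/3 + 1) dx. Term by term:
    ∫_0^3 4*x^2/9 dx = 4;  ∫_0^3 -4*x/3 dx = -6;  ∫_0^3 1 dx = 3.
  Sum: 4 − 6 + 3 = 1.
∫_0^3 u² dx = 9/10, so ||u||_L² = 3*sqrt(10)/10.
∫_0^3 (u')² dx = 1, so ||u'||_L² = 1.
Ratio ||u||_L² / ||u'||_L² = 3*sqrt(10)/10.
Sharp Poincaré constant on H^1_0(0, 3) is C_P = L/π = 3/π, achieved by sin(π/3·x).
A polynomial bump cannot attain the sharp Poincaré constant (only the first sine eigenfunction does), so the ratio is strictly less than C_P, consistent with ||u||_L² ≤ C_P ||u'||_L².


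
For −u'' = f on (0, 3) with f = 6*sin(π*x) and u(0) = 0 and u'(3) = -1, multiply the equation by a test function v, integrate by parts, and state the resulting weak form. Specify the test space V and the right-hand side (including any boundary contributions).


V = {v ∈ H^1(0, 3) : v(0) = 0} (test functions vanish at x = 0 where u is specified); weak form: ∫_0^3 u'v' dx = ∫_0^3 (6*sin(π*x)) v dx − v(3) for all v ∈ V.

Multiply both sides by a test function v and integrate from 0 to 3:
  ∫_0^3 −u''(x) v(x) dx = ∫_0^3 f(x) v(x) dx.
Integrate the LHS by parts once:
  ∫_0^3 −u'' v dx = −[u'(x) v(x)]_0^3 + ∫_0^3 u'(x) v'(x) dx.
Thus ∫_0^3 u'(x) v'(x) dx = ∫_0^3 f(x) v(x) dx + [u'(x) v(x)]_0^3.
Choose V so that boundary terms are either known or forced to vanish.
Mixed BC: u(0) = 0 (Dirichlet) and u'(3) = -1 (Neumann). Define V = {v ∈ H^1(0, 3) : v(0) = 0}. Then [u' v]_0^3 = u'(3)·v(3) − u'(0)·0 = − v(3).
Weak formulation: find u (satisfying any essential BC) such that ∫_0^3 u'(x) v'(x) dx = ∫_0^3 f v dx − v(3) for all v ∈ V (Dirichlet at 0 absorbed into V; Neumann datum at x = 3 contributes the boundary term).
Substituting f(x) = 6*sin(π*x), the right-hand side is ∫_0^3 (6*sin(π*x)) v dx − v(3).


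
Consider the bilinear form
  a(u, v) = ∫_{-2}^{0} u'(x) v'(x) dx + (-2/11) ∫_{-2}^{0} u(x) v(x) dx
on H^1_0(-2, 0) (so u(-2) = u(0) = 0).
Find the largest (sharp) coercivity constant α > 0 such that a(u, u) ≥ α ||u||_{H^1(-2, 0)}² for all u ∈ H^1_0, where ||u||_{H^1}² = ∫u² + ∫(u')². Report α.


α = (-8/11 + π^2)/(4 + π^2)

Coercivity of a(·,·) on H^1_0(-2, 0) means a(u, u) ≥ α ||u||_{H^1}² for every u ∈ H^1_0.
The interval has length L = 2, and Poincaré/coercivity depend only on L. Here a(u, u) = ∫(u')² + (-2/11)·∫u².
Here c = -2/11 < 0 with |c| < (π/L)² = π^2/4, so coercivity still holds. The condition a(u,u) ≥ α||u||_{H^1}² reads (1−α)∫(u')² ≥ (α−c)∫u². Any admissible α is ≤ 1 (rapidly oscillating u have ∫u²/∫(u')² → 0), and α = 1 would force 0 ≥ (1−c)∫u², impossible since c < 1; so 1−α > 0. By the sharp Poincaré inequality on H^1_0 of an interval of length L, ∫(u')² ≥ (π/L)²∫u² with equality for the first sine mode sin(π(x−x₀)/L) (x₀ the left endpoint), so the inequality holds for all u iff (1−α)(π/L)² ≥ α − c, i.e. α ≤ ((π/L)² + c)/((π/L)² + 1) = (1 + c(L/π)²)/(1 + (L/π)²). (Direct route, valid since c ≤ 0: Poincaré gives c∫u² ≥ c(L/π)²∫(u')², so a(u,u) ≥ (1 + c(L/π)²)∫(u')², while ||u||_{H^1}² ≤ (1 + (L/π)²)∫(u')²; dividing yields the same α.) With (π/L)² = π^2/4 and c = -2/11, the largest admissible constant is α = ((π/L)² + c)/((π/L)² + 1).
Simplifying, α = (-8/11 + π^2)/(4 + π^2).


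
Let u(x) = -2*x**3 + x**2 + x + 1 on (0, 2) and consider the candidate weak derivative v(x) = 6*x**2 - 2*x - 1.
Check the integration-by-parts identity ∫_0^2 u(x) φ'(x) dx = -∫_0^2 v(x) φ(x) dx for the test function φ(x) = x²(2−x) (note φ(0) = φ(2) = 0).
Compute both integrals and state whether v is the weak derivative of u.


LHS = 124/15, RHS = -124/15. No, v is not the weak derivative of u.

u(x) = -2*x**3 + x**2 + x + 1, classical derivative u'(x) = -6*x**2 + 2*x + 1.
φ(x) = x²(2−x), so φ'(x) = x*(4 - 3*x).
Note φ(0) = φ(2) = 0, so the boundary term u·φ vanishes.
LHS = ∫_0^2 u(x) φ'(x) dx = ∫_0^2 (6*x^5 - 11*x^4 + x^3 + x^2 + 4*x) dx. Term by term:
  ∫_0^2 6*x^5 dx = 64;  ∫_0^2 -11*x^4 dx = -352/5;  ∫_0^2 x^3 dx = 4;
  ∫_0^2 x^2 dx = 8/3;  ∫_0^2 4*x dx = 8.
Sum: 64 − 352/5 + 4 + 8/3 + 8 = 124/15.
So LHS = 124/15.
∫_0^2 v(x) φ(x) dx = ∫_0^2 (-6*x^5 + 14*x^4 - 3*x^3 - 2*x^2) dx. Term by term:
  ∫_0^2 -6*x^5 dx = -64;  ∫_0^2 14*x^4 dx = 448/5;  ∫_0^2 -3*x^3 dx = -12;
  ∫_0^2 -2*x^2 dx = -16/3.
Sum: -64 + 448/5 − 12 − 16/3 = 124/15.
So RHS = -∫_0^2 v(x) φ(x) dx = -124/15.
LHS − RHS = 248/15 ≠ 0, so the identity fails.
(For a valid weak derivative the identity must hold for EVERY test function, in particular this one. The failure shows v is NOT the weak derivative of u.)
Correct weak derivative would be u'(x) = -6*x**2 + 2*x + 1.


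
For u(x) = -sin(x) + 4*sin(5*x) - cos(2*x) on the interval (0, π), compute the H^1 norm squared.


||u||_{H^1(0,π)}^2 = -180/7 + 423*π/2

u'(x) = 2*sin(2*x) - cos(x) + 20*cos(5*x).
Expand u² and (u')² and integrate term by term on (0, π), using: for integers n ≥ 1, ∫_0^π sin²(nx) dx = ∫_0^π cos²(nx) dx = π/2; for n ≠ n', ∫_0^π sin(nx)sin(n'x) dx = ∫_0^π cos(nx)cos(n'x) dx = 0; and by product-to-sum, ∫_0^π sin(nx)cos(n'x) dx = ½∫_0^π [sin((n+n')x) + sin((n−n')x)] dx, which is 0 when n+n' is even and 2n/(n²−n'²) when n+n' is odd (it need not vanish on (0, π)).
  u² squared terms: (-1)²·∫cos(2x)² dx = 1·π/2 = π/2;  (-1)²·∫sin(x)² dx = 1·π/2 = π/2;  (4)²·∫sin(5x)² dx = 16·π/2 = 8*π.
  u² cross terms: 2·(-1)·(-1)·∫cos(2x)·sin(x) dx = 2·(-2/3) = -4/3;  2·(-1)·(4)·∫cos(2x)·sin(5x) dx = -8·(10/21) = -80/21;  2·(-1)·(4)·∫sin(x)·sin(5x) dx = -8·(0) = 0.
  So ∫_0^π u² dx = π/2 + π/2 + 8*π − 4/3 − 80/21 + 0 = -36/7 + 9*π.
  (u')² squared terms: (-1)²·∫cos(x)² dx = 1·π/2 = π/2;  (2)²·∫sin(2x)² dx = 4·π/2 = 2*π;  (20)²·∫cos(5x)² dx = 400·π/2 = 200*π.
  (u')² cross terms: 2·(-1)·(2)·∫cos(x)·sin(2x) dx = -4·(4/3) = -16/3;  2·(-1)·(20)·∫cos(x)·cos(5x) dx = -40·(0) = 0;  2·(2)·(20)·∫sin(2x)·cos(5x) dx = 80·(-4/21) = -320/21.
  So ∫_0^π (u')² dx = π/2 + 2*π + 200*π − 16/3 + 0 − 320/21 = -144/7 + 405*π/2.
||u||_{H^1}^2 = (-36/7 + 9*π) + (-144/7 + 405*π/2) = -180/7 + 423*π/2.


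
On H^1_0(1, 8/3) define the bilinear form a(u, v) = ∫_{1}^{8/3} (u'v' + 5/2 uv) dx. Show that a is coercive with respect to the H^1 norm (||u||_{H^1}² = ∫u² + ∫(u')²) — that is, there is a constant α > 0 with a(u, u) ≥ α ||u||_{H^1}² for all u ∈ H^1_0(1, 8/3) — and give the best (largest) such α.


α = 1

Coercivity of a(·,·) on H^1_0(1, 8/3) means a(u, u) ≥ α ||u||_{H^1}² for every u ∈ H^1_0.
The interval has length L = 5/3, and Poincaré/coercivity depend only on L. Here a(u, u) = ∫(u')² + (5/2)·∫u².
Here c = 5/2 ≥ 1, so a(u,u) = ∫(u')² + c∫u² ≥ ∫(u')² + ∫u² = ||u||_{H^1}², i.e. α = 1 works. No larger α is possible: a(u,u) ≥ α||u||_{H^1}² means (1−α)∫(u')² ≥ (α−c)∫u², and for the modes u_n = sin(nπ(x−x₀)/L) (x₀ the left endpoint) one has ∫u_n²/∫(u_n')² = (L/(nπ))² → 0, so a(u_n,u_n)/||u_n||_{H^1}² → 1. Hence the optimal constant is α = 1.
Therefore α = 1.


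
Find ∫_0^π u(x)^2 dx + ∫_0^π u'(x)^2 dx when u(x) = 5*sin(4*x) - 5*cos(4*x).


||u||_{H^1(0,π)}^2 = 425*π

u'(x) = 20*sin(4*x) + 20*cos(4*x).
Expand u² and (u')² and integrate term by term on (0, π), using: for integers n ≥ 1, ∫_0^π sin²(nx) dx = ∫_0^π cos²(nx) dx = π/2; for n ≠ n', ∫_0^π sin(nx)sin(n'x) dx = ∫_0^π cos(nx)cos(n'x) dx = 0; and by product-to-sum, ∫_0^π sin(nx)cos(n'x) dx = ½∫_0^π [sin((n+n')x) + sin((n−n')x)] dx, which is 0 when n+n' is even and 2n/(n²−n'²) when n+n' is odd (it need not vanish on (0, π)).
  u² squared terms: (-5)²·∫cos(4x)² dx = 25·π/2 = 25*π/2;  (5)²·∫sin(4x)² dx = 25·π/2 = 25*π/2.
  u² cross terms: 2·(-5)·(5)·∫cos(4x)·sin(4x) dx = -50·(0) = 0.
  So ∫_0^π u² dx = 25*π/2 + 25*π/2 + 0 = 25*π.
  (u')² squared terms: (20)²·∫cos(4x)² dx = 400·π/2 = 200*π;  (20)²·∫sin(4x)² dx = 400·π/2 = 200*π.
  (u')² cross terms: 2·(20)·(20)·∫cos(4x)·sin(4x) dx = 800·(0) = 0.
  So ∫_0^π (u')² dx = 200*π + 200*π + 0 = 400*π.
||u||_{H^1}^2 = (25*π) + (400*π) = 425*π.


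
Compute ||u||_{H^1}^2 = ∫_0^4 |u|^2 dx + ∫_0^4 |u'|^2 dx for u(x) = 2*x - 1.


||u||_{H^1}^2 = 220/3

The H^1 norm (squared) on an interval (0, L) is
  ||u||_{H^1}^2 = ∫_0^L u(x)^2 dx + ∫_0^L u'(x)^2 dx.
Compute u'(x) = 2.
Then u(x)^2 = 4*x**2 - 4*x + 1 and u'(x)^2 = 4.
Integrate each monomial from 0 to 4 using ∫_0^4 c·x^n dx = c·4^(n+1)/(n+1):
  ∫_0^4 u(x)^2 dx = ∫_0^4 (4*x^2 - 4*x + 1) dx. Term by term:
    ∫_0^4 4*x^2 dx = 256/3;  ∫_0^4 -4*x dx = -32;  ∫_0^4 1 dx = 4.
  Sum: 256/3 − 32 + 4 = 172/3.
  ∫_0^4 u'(x)^2 dx = ∫_0^4 (4) dx. Term by term:
    ∫_0^4 4 dx = 16.
Adding: ||u||_{H^1}^2 = 172/3 + 16 = 220/3.


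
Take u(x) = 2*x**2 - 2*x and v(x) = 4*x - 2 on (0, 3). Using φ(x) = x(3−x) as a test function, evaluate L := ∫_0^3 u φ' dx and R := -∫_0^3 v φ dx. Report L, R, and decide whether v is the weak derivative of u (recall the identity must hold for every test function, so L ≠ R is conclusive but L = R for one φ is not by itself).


LHS = -18, RHS = -18. Yes, v = u' weakly.

u(x) = 2*x**2 - 2*x, classical derivative u'(x) = 4*x - 2.
φ(x) = x(3−x), so φ'(x) = 3 - 2*x.
Note φ(0) = φ(3) = 0, so the boundary term u·φ vanishes.
LHS = ∫_0^3 u(x) φ'(x) dx = ∫_0^3 (-4*x^3 + 10*x^2 - 6*x) dx. Term by term:
  ∫_0^3 -4*x^3 dx = -81;  ∫_0^3 10*x^2 dx = 90;  ∫_0^3 -6*x dx = -27.
Sum: -81 + 90 − 27 = -18.
So LHS = -18.
∫_0^3 v(x) φ(x) dx = ∫_0^3 (-4*x^3 + 14*x^2 - 6*x) dx. Term by term:
  ∫_0^3 -4*x^3 dx = -81;  ∫_0^3 14*x^2 dx = 126;  ∫_0^3 -6*x dx = -27.
Sum: -81 + 126 − 27 = 18.
So RHS = -∫_0^3 v(x) φ(x) dx = -18.
LHS = RHS, so the identity holds for this test φ.
Moreover u is smooth here and v(x) = u'(x) = 4*x - 2 pointwise, so the identity holds for every test function. Hence v is the weak derivative of u.


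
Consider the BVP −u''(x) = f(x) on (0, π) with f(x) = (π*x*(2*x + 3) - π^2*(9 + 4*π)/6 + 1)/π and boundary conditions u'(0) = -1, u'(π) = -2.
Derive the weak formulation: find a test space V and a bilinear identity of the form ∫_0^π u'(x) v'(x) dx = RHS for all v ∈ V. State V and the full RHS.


V = H^1(0, π) (v unrestricted at boundary; u is determined up to an additive constant); weak form: ∫_0^π u'v' dx = ∫_0^π ((π*x*(2*x + 3) - π^2*(9 + 4*π)/6 + 1)/π) v dx − 2·v(π) + v(0) for all v ∈ V.

Multiply both sides by a test function v and integrate from 0 to π:
  ∫_0^π −u''(x) v(x) dx = ∫_0^π f(x) v(x) dx.
Integrate the LHS by parts once:
  ∫_0^π −u'' v dx = −[u'(x) v(x)]_0^π + ∫_0^π u'(x) v'(x) dx.
Thus ∫_0^π u'(x) v'(x) dx = ∫_0^π f(x) v(x) dx + [u'(x) v(x)]_0^π.
Choose V so that boundary terms are either known or forced to vanish.
u has inhomogeneous Neumann u'(0) = -1, u'(π) = -2. [u' v]_0^π = (-2)·v(π) − (-1)·v(0) = − 2·v(π) + v(0). Take V = H^1(0, π); boundary term becomes part of RHS.
Weak formulation: find u (satisfying any essential BC) such that ∫_0^π u'(x) v'(x) dx = ∫_0^π f v dx − 2·v(π) + v(0) for all v ∈ V (Neumann data are natural BCs: they enter the RHS as boundary terms).
Substituting f(x) = (π*x*(2*x + 3) - π^2*(9 + 4*π)/6 + 1)/π, the right-hand side is ∫_0^π ((π*x*(2*x + 3) - π^2*(9 + 4*π)/6 + 1)/π) v dx − 2·v(π) + v(0).
Compatibility check (pure Neumann): taking v ≡ 1 ∈ V gives 0 = ∫_0^π f dx + (-2) − (-1), i.e. ∫_0^π f dx must equal u'(0) − u'(π) = 1. Indeed ∫_0^π ((π*x*(2*x + 3) - π^2*(9 + 4*π)/6 + 1)/π) dx = 1, so the data are compatible. The solution is then unique only up to an additive constant (fix it e.g. by requiring ∫_0^π u dx = 0).


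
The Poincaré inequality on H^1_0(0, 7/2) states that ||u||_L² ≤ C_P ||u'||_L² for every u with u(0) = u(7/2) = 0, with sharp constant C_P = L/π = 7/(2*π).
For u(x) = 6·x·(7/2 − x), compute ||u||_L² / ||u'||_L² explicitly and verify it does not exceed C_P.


||u||_L² / ||u'||_L² = 7*sqrt(10)/20 < C_P = 7/(2*π).

u(x) = 6·x·(7/2 − x), so u'(x) = 21 - 12*x.
u(x) = 6·x·(7/2 − x) vanishes at x = 0 and x = 7/2, so u ∈ H^1_0(0, 7/2). Differentiate via the product rule and integrate the resulting polynomials term by term.
  ∫_0^7/2 u² dx = ∫_0^7/2 (36*x^4 - 252*x^3 + 441*x^2) dx. Term by term:
    ∫_0^7/2 36*x^4 dx = 151263/40;  ∫_0^7/2 -252*x^3 dx = -151263/16;  ∫_0^7/2 441*x^2 dx = 50421/8.
  Sum: 151263/40 − 151263/16 + 50421/8 = 50421/80.
  ∫_0^7/2 (u')² dx = ∫_0^7/2 (144*x^2 - 504*x + 441) dx. Term by term:
    ∫_0^7/2 144*x^2 dx = 2058;  ∫_0^7/2 -504*x dx = -3087;  ∫_0^7/2 441 dx = 3087/2.
  Sum: 2058 − 3087 + 3087/2 = 1029/2.
∫_0^7/2 u² dx = 50421/80, so ||u||_L² = 49*sqrt(105)/20.
∫_0^7/2 (u')² dx = 1029/2, so ||u'||_L² = 7*sqrt(42)/2.
Ratio ||u||_L² / ||u'||_L² = 7*sqrt(10)/20.
Sharp Poincaré constant on H^1_0(0, 7/2) is C_P = L/π = 7/(2*π), achieved by sin(2*π/7·x).
A polynomial bump cannot attain the sharp Poincaré constant (only the first sine eigenfunction does), so the ratio is strictly less than C_P, consistent with ||u||_L² ≤ C_P ||u'||_L².


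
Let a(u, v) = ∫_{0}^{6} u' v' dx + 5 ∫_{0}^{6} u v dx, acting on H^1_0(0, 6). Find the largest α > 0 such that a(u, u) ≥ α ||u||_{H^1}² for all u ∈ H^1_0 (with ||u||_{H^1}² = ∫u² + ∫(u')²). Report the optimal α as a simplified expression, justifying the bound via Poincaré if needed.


α = 1

Coercivity of a(·,·) on H^1_0(0, 6) means a(u, u) ≥ α ||u||_{H^1}² for every u ∈ H^1_0.
The interval has length L = 6, and Poincaré/coercivity depend only on L. Here a(u, u) = ∫(u')² + (5)·∫u².
Here c = 5 ≥ 1, so a(u,u) = ∫(u')² + c∫u² ≥ ∫(u')² + ∫u² = ||u||_{H^1}², i.e. α = 1 works. No larger α is possible: a(u,u) ≥ α||u||_{H^1}² means (1−α)∫(u')² ≥ (α−c)∫u², and for the modes u_n = sin(nπ(x−x₀)/L) (x₀ the left endpoint) one has ∫u_n²/∫(u_n')² = (L/(nπ))² → 0, so a(u_n,u_n)/||u_n||_{H^1}² → 1. Hence the optimal constant is α = 1.
Therefore α = 1.


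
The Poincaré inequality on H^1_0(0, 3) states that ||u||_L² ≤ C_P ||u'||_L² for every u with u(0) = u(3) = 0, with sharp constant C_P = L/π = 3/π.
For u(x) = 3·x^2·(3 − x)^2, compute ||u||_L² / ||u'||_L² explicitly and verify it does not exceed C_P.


||u||_L² / ||u'||_L² = sqrt(3)/2 < C_P = 3/π.

u(x) = 3·x^2·(3 − x)^2, so u'(x) = 6*x*(x - 3)*(2*x - 3).
u(x) = 3·x^2·(3 − x)^2 vanishes at x = 0 and x = 3, so u ∈ H^1_0(0, 3). Differentiate via the product rule and integrate the resulting polynomials term by term.
  ∫_0^3 u² dx = ∫_0^3 (9*x^8 - 108*x^7 + 486*x^6 - 972*x^5 + 729*x^4) dx. Term by term:
    ∫_0^3 9*x^8 dx = 19683;  ∫_0^3 -108*x^7 dx = -177147/2;  ∫_0^3 486*x^6 dx = 1062882/7;
    ∫_0^3 -972*x^5 dx = -118098;  ∫_0^3 729*x^4 dx = 177147/5.
  Sum: 19683 − 177147/2 + 1062882/7 − 118098 + 177147/5 = 19683/70.
  ∫_0^3 (u')² dx = ∫_0^3 (144*x^6 - 1296*x^5 + 4212*x^4 - 5832*x^3 + 2916*x^2) dx. Term by term:
    ∫_0^3 144*x^6 dx = 314928/7;  ∫_0^3 -1296*x^5 dx = -157464;  ∫_0^3 4212*x^4 dx = 1023516/5;
    ∫_0^3 -5832*x^3 dx = -118098;  ∫_0^3 2916*x^2 dx = 26244.
  Sum: 314928/7 − 157464 + 1023516/5 − 118098 + 26244 = 13122/35.
∫_0^3 u² dx = 19683/70, so ||u||_L² = 81*sqrt(210)/70.
∫_0^3 (u')² dx = 13122/35, so ||u'||_L² = 81*sqrt(70)/35.
Ratio ||u||_L² / ||u'||_L² = sqrt(3)/2.
Sharp Poincaré constant on H^1_0(0, 3) is C_P = L/π = 3/π, achieved by sin(π/3·x).
A polynomial bump cannot attain the sharp Poincaré constant (only the first sine eigenfunction does), so the ratio is strictly less than C_P, consistent with ||u||_L² ≤ C_P ||u'||_L².


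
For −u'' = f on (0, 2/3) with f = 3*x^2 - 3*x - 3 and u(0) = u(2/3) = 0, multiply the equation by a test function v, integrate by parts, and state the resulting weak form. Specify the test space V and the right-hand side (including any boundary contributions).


V = H^1_0(0, 2/3) (so v(0) = v(2/3) = 0); weak form: ∫_0^2/3 u'v' dx = ∫_0^2/3 (3*x^2 - 3*x - 3) v dx for all v ∈ V.

Multiply both sides by a test function v and integrate from 0 to 2/3:
  ∫_0^2/3 −u''(x) v(x) dx = ∫_0^2/3 f(x) v(x) dx.
Integrate the LHS by parts once:
  ∫_0^2/3 −u'' v dx = −[u'(x) v(x)]_0^2/3 + ∫_0^2/3 u'(x) v'(x) dx.
Thus ∫_0^2/3 u'(x) v'(x) dx = ∫_0^2/3 f(x) v(x) dx + [u'(x) v(x)]_0^2/3.
Choose V so that boundary terms are either known or forced to vanish.
u is Dirichlet: u(0) = u(2/3) = 0. Let V = H^1_0(0, 2/3); then v(0) = v(2/3) = 0, and [u' v]_0^2/3 = 0.
Weak formulation: find u (satisfying any essential BC) such that ∫_0^2/3 u'(x) v'(x) dx = ∫_0^2/3 f v dx for all v ∈ V.
Substituting f(x) = 3*x^2 - 3*x - 3, the right-hand side is ∫_0^2/3 (3*x^2 - 3*x - 3) v dx.


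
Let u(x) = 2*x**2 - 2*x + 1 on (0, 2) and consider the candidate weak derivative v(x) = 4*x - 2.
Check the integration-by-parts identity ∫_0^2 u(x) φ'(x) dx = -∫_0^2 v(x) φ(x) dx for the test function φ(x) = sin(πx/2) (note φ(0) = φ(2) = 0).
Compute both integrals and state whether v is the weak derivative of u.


LHS = -8/π, RHS = -8/π. Yes, v = u' weakly.

u(x) = 2*x**2 - 2*x + 1, classical derivative u'(x) = 4*x - 2.
φ(x) = sin(πx/2), so φ'(x) = π*cos(π*x/2)/2.
Note φ(0) = φ(2) = 0, so the boundary term u·φ vanishes.
LHS = ∫_0^2 u(x) φ'(x) dx = ∫_0^2 (π*x^2*cos(π*x/2) - π*x*cos(π*x/2) + π*cos(π*x/2)/2) dx. Term by term:
  ∫_0^2 π*cos(π*x/2)/2 dx = 0;  ∫_0^2 π*x^2*cos(π*x/2) dx = -16/π;  ∫_0^2 -π*x*cos(π*x/2) dx = 8/π.
Sum: 0 − 16/π + 8/π = -8/π.
So LHS = -8/π.
∫_0^2 v(x) φ(x) dx = ∫_0^2 (4*x*sin(π*x/2) - 2*sin(π*x/2)) dx. Term by term:
  ∫_0^2 -2*sin(π*x/2) dx = -8/π;  ∫_0^2 4*x*sin(π*x/2) dx = 16/π.
Sum: -8/π + 16/π = 8/π.
So RHS = -∫_0^2 v(x) φ(x) dx = -8/π.
LHS = RHS, so the identity holds for this test φ.
Moreover u is smooth here and v(x) = u'(x) = 4*x - 2 pointwise, so the identity holds for every test function. Hence v is the weak derivative of u.


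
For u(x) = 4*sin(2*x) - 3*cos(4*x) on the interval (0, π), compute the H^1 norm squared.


||u||_{H^1(0,π)}^2 = 233*π/2

u'(x) = 12*sin(4*x) + 8*cos(2*x).
Expand u² and (u')² and integrate term by term on (0, π), using: for integers n ≥ 1, ∫_0^π sin²(nx) dx = ∫_0^π cos²(nx) dx = π/2; for n ≠ n', ∫_0^π sin(nx)sin(n'x) dx = ∫_0^π cos(nx)cos(n'x) dx = 0; and by product-to-sum, ∫_0^π sin(nx)cos(n'x) dx = ½∫_0^π [sin((n+n')x) + sin((n−n')x)] dx, which is 0 when n+n' is even and 2n/(n²−n'²) when n+n' is odd (it need not vanish on (0, π)).
  u² squared terms: (-3)²·∫cos(4x)² dx = 9·π/2 = 9*π/2;  (4)²·∫sin(2x)² dx = 16·π/2 = 8*π.
  u² cross terms: 2·(-3)·(4)·∫cos(4x)·sin(2x) dx = -24·(0) = 0.
  So ∫_0^π u² dx = 9*π/2 + 8*π + 0 = 25*π/2.
  (u')² squared terms: (8)²·∫cos(2x)² dx = 64·π/2 = 32*π;  (12)²·∫sin(4x)² dx = 144·π/2 = 72*π.
  (u')² cross terms: 2·(8)·(12)·∫cos(2x)·sin(4x) dx = 192·(0) = 0.
  So ∫_0^π (u')² dx = 32*π + 72*π + 0 = 104*π.
||u||_{H^1}^2 = (25*π/2) + (104*π) = 233*π/2.


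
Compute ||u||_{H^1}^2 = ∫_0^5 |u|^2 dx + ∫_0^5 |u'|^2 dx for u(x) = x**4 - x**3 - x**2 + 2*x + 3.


||u||_{H^1}^2 = 60455855/252

The H^1 norm (squared) on an interval (0, L) is
  ||u||_{H^1}^2 = ∫_0^L u(x)^2 dx + ∫_0^L u'(x)^2 dx.
Compute u'(x) = 4*x**3 - 3*x**2 - 2*x + 2.
Then u(x)^2 = x**8 - 2*x**7 - x**6 + 6*x**5 + 3*x**4 - 10*x**3 - 2*x**2 + 12*x + 9 and u'(x)^2 = 16*x**6 - 24*x**5 - 7*x**4 + 28*x**3 - 8*x**2 - 8*x + 4.
Integrate each monomial from 0 to 5 using ∫_0^5 c·x^n dx = c·5^(n+1)/(n+1):
  ∫_0^5 u(x)^2 dx = ∫_0^5 (x^8 - 2*x^7 - x^6 + 6*x^5 + 3*x^4 - 10*x^3 - 2*x^2 + 12*x + 9) dx. Term by term:
    ∫_0^5 x^8 dx = 1953125/9;  ∫_0^5 -2*x^7 dx = -390625/4;  ∫_0^5 -x^6 dx = -78125/7;
    ∫_0^5 6*x^5 dx = 15625;  ∫_0^5 3*x^4 dx = 1875;  ∫_0^5 -10*x^3 dx = -3125/2;
    ∫_0^5 -2*x^2 dx = -250/3;  ∫_0^5 12*x dx = 150;  ∫_0^5 9 dx = 45.
  Sum: 1953125/9 − 390625/4 − 78125/7 + 15625 + 1875 − 3125/2 − 250/3 + 150 + 45 = 31310015/252.
  ∫_0^5 u'(x)^2 dx = ∫_0^5 (16*x^6 - 24*x^5 - 7*x^4 + 28*x^3 - 8*x^2 - 8*x + 4) dx. Term by term:
    ∫_0^5 16*x^6 dx = 1250000/7;  ∫_0^5 -24*x^5 dx = -62500;  ∫_0^5 -7*x^4 dx = -4375;
    ∫_0^5 28*x^3 dx = 4375;  ∫_0^5 -8*x^2 dx = -1000/3;  ∫_0^5 -8*x dx = -100;
    ∫_0^5 4 dx = 20.
  Sum: 1250000/7 − 62500 − 4375 + 4375 − 1000/3 − 100 + 20 = 2428820/21.
Adding: ||u||_{H^1}^2 = 31310015/252 + 2428820/21 = 60455855/252.


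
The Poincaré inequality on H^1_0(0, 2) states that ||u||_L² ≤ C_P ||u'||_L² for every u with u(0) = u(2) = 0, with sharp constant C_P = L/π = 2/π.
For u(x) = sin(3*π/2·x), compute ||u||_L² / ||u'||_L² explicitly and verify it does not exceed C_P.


||u||_L² / ||u'||_L² = 2/(3*π) < C_P = 2/π.

u(x) = sin(3*π/2·x), so u'(x) = 3*π*cos(3*π*x/2)/2.
Writing u(x) = A·sin(kπx/L) with A = 1 and k = 3, use ∫_0^L sin²(kπx/L) dx = L/2 and ∫_0^L cos²(kπx/L) dx = L/2.
u² = 1·sin²(3*π/2·x) and (u')² = 9*π^2/4·cos²(3*π/2·x), and each of sin², cos² integrates to L/2 = 1 over (0, 2).
∫_0^2 u² dx = 1, so ||u||_L² = 1.
∫_0^2 (u')² dx = 9*π^2/4, so ||u'||_L² = 3*π/2.
Ratio ||u||_L² / ||u'||_L² = 2/(3*π).
Sharp Poincaré constant on H^1_0(0, 2) is C_P = L/π = 2/π, achieved by sin(π/2·x).
This is the k = 3 harmonic; the ratio L/(kπ) is strictly less than C_P = L/π, consistent with the sharp inequality ||u||_L² ≤ C_P ||u'||_L².


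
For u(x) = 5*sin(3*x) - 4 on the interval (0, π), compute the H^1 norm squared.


||u||_{H^1(0,π)}^2 = -80/3 + 141*π

u'(x) = 15*cos(3*x).
Expand u² and (u')² and integrate term by term on (0, π), using: for integers n ≥ 1, ∫_0^π sin²(nx) dx = ∫_0^π cos²(nx) dx = π/2; for n ≠ n', ∫_0^π sin(nx)sin(n'x) dx = ∫_0^π cos(nx)cos(n'x) dx = 0; and by product-to-sum, ∫_0^π sin(nx)cos(n'x) dx = ½∫_0^π [sin((n+n')x) + sin((n−n')x)] dx, which is 0 when n+n' is even and 2n/(n²−n'²) when n+n' is odd (it need not vanish on (0, π)). For the constant mode: ∫_0^π 1 dx = π, ∫_0^π cos(nx) dx = 0, ∫_0^π sin(nx) dx = (1−(−1)^n)/n.
  u² squared terms: (-4)²·∫1 dx = 16·π = 16*π;  (5)²·∫sin(3x)² dx = 25·π/2 = 25*π/2.
  u² cross terms: 2·(-4)·(5)·∫1·sin(3x) dx = -40·(2/3) = -80/3.
  So ∫_0^π u² dx = 16*π + 25*π/2 − 80/3 = -80/3 + 57*π/2.
  (u')² squared terms: (15)²·∫cos(3x)² dx = 225·π/2 = 225*π/2.
  So ∫_0^π (u')² dx = 225*π/2.
||u||_{H^1}^2 = (-80/3 + 57*π/2) + (225*π/2) = -80/3 + 141*π.


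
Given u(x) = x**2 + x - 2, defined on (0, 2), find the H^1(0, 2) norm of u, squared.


||u||_{H^1}^2 = 406/15

The H^1 norm (squared) on an interval (0, L) is
  ||u||_{H^1}^2 = ∫_0^L u(x)^2 dx + ∫_0^L u'(x)^2 dx.
Compute u'(x) = 2*x + 1.
Then u(x)^2 = x**4 + 2*x**3 - 3*x**2 - 4*x + 4 and u'(x)^2 = 4*x**2 + 4*x + 1.
Integrate each monomial from 0 to 2 using ∫_0^2 c·x^n dx = c·2^(n+1)/(n+1):
  ∫_0^2 u(x)^2 dx = ∫_0^2 (x^4 + 2*x^3 - 3*x^2 - 4*x + 4) dx. Term by term:
    ∫_0^2 x^4 dx = 32/5;  ∫_0^2 2*x^3 dx = 8;  ∫_0^2 -3*x^2 dx = -8;
    ∫_0^2 -4*x dx = -8;  ∫_0^2 4 dx = 8.
  Sum: 32/5 + 8 − 8 − 8 + 8 = 32/5.
  ∫_0^2 u'(x)^2 dx = ∫_0^2 (4*x^2 + 4*x + 1) dx. Term by term:
    ∫_0^2 4*x^2 dx = 32/3;  ∫_0^2 4*x dx = 8;  ∫_0^2 1 dx = 2.
  Sum: 32/3 + 8 + 2 = 62/3.
Adding: ||u||_{H^1}^2 = 32/5 + 62/3 = 406/15.


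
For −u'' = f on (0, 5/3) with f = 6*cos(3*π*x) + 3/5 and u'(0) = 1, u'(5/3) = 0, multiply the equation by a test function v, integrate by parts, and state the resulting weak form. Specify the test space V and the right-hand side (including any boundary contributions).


V = H^1(0, 5/3) (v unrestricted at boundary; u is determined up to an additive constant); weak form: ∫_0^5/3 u'v' dx = ∫_0^5/3 (6*cos(3*π*x) + 3/5) v dx − v(0) for all v ∈ V.

Multiply both sides by a test function v and integrate from 0 to 5/3:
  ∫_0^5/3 −u''(x) v(x) dx = ∫_0^5/3 f(x) v(x) dx.
Integrate the LHS by parts once:
  ∫_0^5/3 −u'' v dx = −[u'(x) v(x)]_0^5/3 + ∫_0^5/3 u'(x) v'(x) dx.
Thus ∫_0^5/3 u'(x) v'(x) dx = ∫_0^5/3 f(x) v(x) dx + [u'(x) v(x)]_0^5/3.
Choose V so that boundary terms are either known or forced to vanish.
u has inhomogeneous Neumann u'(0) = 1, u'(5/3) = 0. [u' v]_0^5/3 = (0)·v(5/3) − (1)·v(0) = − v(0). Take V = H^1(0, 5/3); boundary term becomes part of RHS.
Weak formulation: find u (satisfying any essential BC) such that ∫_0^5/3 u'(x) v'(x) dx = ∫_0^5/3 f v dx − v(0) for all v ∈ V (Neumann data are natural BCs: they enter the RHS as boundary terms).
Substituting f(x) = 6*cos(3*π*x) + 3/5, the right-hand side is ∫_0^5/3 (6*cos(3*π*x) + 3/5) v dx − v(0).
Compatibility check (pure Neumann): taking v ≡ 1 ∈ V gives 0 = ∫_0^5/3 f dx + (0) − (1), i.e. ∫_0^5/3 f dx must equal u'(0) − u'(5/3) = 1. Indeed ∫_0^5/3 (6*cos(3*π*x) + 3/5) dx = 1, so the data are compatible. The solution is then unique only up to an additive constant (fix it e.g. by requiring ∫_0^5/3 u dx = 0).


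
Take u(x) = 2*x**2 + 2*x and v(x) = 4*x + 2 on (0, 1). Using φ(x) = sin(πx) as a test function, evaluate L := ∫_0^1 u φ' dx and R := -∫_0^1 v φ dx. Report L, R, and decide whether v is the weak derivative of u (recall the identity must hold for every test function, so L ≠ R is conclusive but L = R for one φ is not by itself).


LHS = -8/π, RHS = -8/π. Yes, v = u' weakly.

u(x) = 2*x**2 + 2*x, classical derivative u'(x) = 4*x + 2.
φ(x) = sin(πx), so φ'(x) = π*cos(π*x).
Note φ(0) = φ(1) = 0, so the boundary term u·φ vanishes.
LHS = ∫_0^1 u(x) φ'(x) dx = ∫_0^1 (2*π*x^2*cos(π*x) + 2*π*x*cos(π*x)) dx. Term by term:
  ∫_0^1 2*π*x*cos(π*x) dx = -4/π;  ∫_0^1 2*π*x^2*cos(π*x) dx = -4/π.
Sum: -4/π − 4/π = -8/π.
So LHS = -8/π.
∫_0^1 v(x) φ(x) dx = ∫_0^1 (4*x*sin(π*x) + 2*sin(π*x)) dx. Term by term:
  ∫_0^1 2*sin(π*x) dx = 4/π;  ∫_0^1 4*x*sin(π*x) dx = 4/π.
Sum: 4/π + 4/π = 8/π.
So RHS = -∫_0^1 v(x) φ(x) dx = -8/π.
LHS = RHS, so the identity holds for this test φ.
Moreover u is smooth here and v(x) = u'(x) = 4*x + 2 pointwise, so the identity holds for every test function. Hence v is the weak derivative of u.


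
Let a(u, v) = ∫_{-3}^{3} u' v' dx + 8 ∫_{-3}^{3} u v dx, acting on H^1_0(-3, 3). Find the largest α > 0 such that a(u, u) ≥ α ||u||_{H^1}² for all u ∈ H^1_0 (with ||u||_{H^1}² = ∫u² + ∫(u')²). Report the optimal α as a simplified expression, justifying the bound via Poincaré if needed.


α = 1

Coercivity of a(·,·) on H^1_0(-3, 3) means a(u, u) ≥ α ||u||_{H^1}² for every u ∈ H^1_0.
The interval has length L = 6, and Poincaré/coercivity depend only on L. Here a(u, u) = ∫(u')² + (8)·∫u².
Here c = 8 ≥ 1, so a(u,u) = ∫(u')² + c∫u² ≥ ∫(u')² + ∫u² = ||u||_{H^1}², i.e. α = 1 works. No larger α is possible: a(u,u) ≥ α||u||_{H^1}² means (1−α)∫(u')² ≥ (α−c)∫u², and for the modes u_n = sin(nπ(x−x₀)/L) (x₀ the left endpoint) one has ∫u_n²/∫(u_n')² = (L/(nπ))² → 0, so a(u_n,u_n)/||u_n||_{H^1}² → 1. Hence the optimal constant is α = 1.
Therefore α = 1.


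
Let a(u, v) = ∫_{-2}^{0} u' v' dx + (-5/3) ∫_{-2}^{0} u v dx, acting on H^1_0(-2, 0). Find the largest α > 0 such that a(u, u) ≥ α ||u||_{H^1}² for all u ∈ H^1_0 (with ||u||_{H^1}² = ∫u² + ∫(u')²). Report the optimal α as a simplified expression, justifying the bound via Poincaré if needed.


α = (-20/3 + π^2)/(4 + π^2)

Coercivity of a(·,·) on H^1_0(-2, 0) means a(u, u) ≥ α ||u||_{H^1}² for every u ∈ H^1_0.
The interval has length L = 2, and Poincaré/coercivity depend only on L. Here a(u, u) = ∫(u')² + (-5/3)·∫u².
Here c = -5/3 < 0 with |c| < (π/L)² = π^2/4, so coercivity still holds. The condition a(u,u) ≥ α||u||_{H^1}² reads (1−α)∫(u')² ≥ (α−c)∫u². Any admissible α is ≤ 1 (rapidly oscillating u have ∫u²/∫(u')² → 0), and α = 1 would force 0 ≥ (1−c)∫u², impossible since c < 1; so 1−α > 0. By the sharp Poincaré inequality on H^1_0 of an interval of length L, ∫(u')² ≥ (π/L)²∫u² with equality for the first sine mode sin(π(x−x₀)/L) (x₀ the left endpoint), so the inequality holds for all u iff (1−α)(π/L)² ≥ α − c, i.e. α ≤ ((π/L)² + c)/((π/L)² + 1) = (1 + c(L/π)²)/(1 + (L/π)²). (Direct route, valid since c ≤ 0: Poincaré gives c∫u² ≥ c(L/π)²∫(u')², so a(u,u) ≥ (1 + c(L/π)²)∫(u')², while ||u||_{H^1}² ≤ (1 + (L/π)²)∫(u')²; dividing yields the same α.) With (π/L)² = π^2/4 and c = -5/3, the largest admissible constant is α = ((π/L)² + c)/((π/L)² + 1).
Simplifying, α = (-20/3 + π^2)/(4 + π^2).


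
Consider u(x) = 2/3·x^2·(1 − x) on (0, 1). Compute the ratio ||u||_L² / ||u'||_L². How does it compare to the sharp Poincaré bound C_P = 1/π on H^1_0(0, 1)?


||u||_L² / ||u'||_L² = sqrt(14)/14 < C_P = 1/π.

u(x) = 2/3·x^2·(1 − x), so u'(x) = 2*x*(2 - 3*x)/3.
u(x) = 2/3·x^2·(1 − x) vanishes at x = 0 and x = 1, so u ∈ H^1_0(0, 1). Differentiate via the product rule and integrate the resulting polynomials term by term.
  ∫_0^1 u² dx = ∫_0^1 (4*x^6/9 - 8*x^5/9 + 4*x^4/9) dx. Term by term:
    ∫_0^1 4*x^6/9 dx = 4/63;  ∫_0^1 -8*x^5/9 dx = -4/27;  ∫_0^1 4*x^4/9 dx = 4/45.
  Sum: 4/63 − 4/27 + 4/45 = 4/945.
  ∫_0^1 (u')² dx = ∫_0^1 (4*x^4 - 16*x^3/3 + 16*x^2/9) dx. Term by term:
    ∫_0^1 4*x^4 dx = 4/5;  ∫_0^1 -16*x^3/3 dx = -4/3;  ∫_0^1 16*x^2/9 dx = 16/27.
  Sum: 4/5 − 4/3 + 16/27 = 8/135.
∫_0^1 u² dx = 4/945, so ||u||_L² = 2*sqrt(105)/315.
∫_0^1 (u')² dx = 8/135, so ||u'||_L² = 2*sqrt(30)/45.
Ratio ||u||_L² / ||u'||_L² = sqrt(14)/14.
Sharp Poincaré constant on H^1_0(0, 1) is C_P = L/π = 1/π, achieved by sin(π·x).
A polynomial bump cannot attain the sharp Poincaré constant (only the first sine eigenfunction does), so the ratio is strictly less than C_P, consistent with ||u||_L² ≤ C_P ||u'||_L².


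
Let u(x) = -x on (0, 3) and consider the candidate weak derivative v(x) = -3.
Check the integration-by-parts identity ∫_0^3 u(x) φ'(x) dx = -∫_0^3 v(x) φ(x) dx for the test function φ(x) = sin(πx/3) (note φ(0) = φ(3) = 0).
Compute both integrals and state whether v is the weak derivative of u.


LHS = 6/π, RHS = 18/π. No, v is not the weak derivative of u.

u(x) = -x, classical derivative u'(x) = -1.
φ(x) = sin(πx/3), so φ'(x) = π*cos(π*x/3)/3.
Note φ(0) = φ(3) = 0, so the boundary term u·φ vanishes.
LHS = ∫_0^3 u(x) φ'(x) dx = ∫_0^3 (-π*x*cos(π*x/3)/3) dx. Term by term:
  ∫_0^3 -π*x*cos(π*x/3)/3 dx = 6/π.
So LHS = 6/π.
∫_0^3 v(x) φ(x) dx = ∫_0^3 (-3*sin(π*x/3)) dx. Term by term:
  ∫_0^3 -3*sin(π*x/3) dx = -18/π.
So RHS = -∫_0^3 v(x) φ(x) dx = 18/π.
LHS − RHS = -12/π ≠ 0, so the identity fails.
(For a valid weak derivative the identity must hold for EVERY test function, in particular this one. The failure shows v is NOT the weak derivative of u.)
Correct weak derivative would be u'(x) = -1.
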